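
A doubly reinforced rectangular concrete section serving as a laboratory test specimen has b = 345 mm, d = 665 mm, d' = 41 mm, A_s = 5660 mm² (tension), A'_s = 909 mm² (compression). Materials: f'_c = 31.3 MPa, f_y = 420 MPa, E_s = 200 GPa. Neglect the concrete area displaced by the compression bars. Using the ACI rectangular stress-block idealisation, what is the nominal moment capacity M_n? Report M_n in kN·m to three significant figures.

M_n ≈ 1350 kN·m

Assume both tension and compression steel yield.
Net tension couple steel: A_s − A'_s = 4751 mm².
a = (A_s − A'_s) f_y / (0.85 f'_c b) = 1995420/(0.85 × 31.3 × 345) = 217.40 mm.
c = a/β₁ = 217.40/0.826 = 263.20 mm; ε'_s = 0.003(c − d')/c = 0.0025 ≥ f_y/E_s = 0.0021, so compression steel does yield.
M_n = (A_s − A'_s) f_y (d − a/2) + A'_s f_y (d − d') = [1995420 × (665 − 108.7) + 381780 × (665 − 41)] × 10⁻⁶ = 1110.05 + 238.23 = 1348.28 kN·m.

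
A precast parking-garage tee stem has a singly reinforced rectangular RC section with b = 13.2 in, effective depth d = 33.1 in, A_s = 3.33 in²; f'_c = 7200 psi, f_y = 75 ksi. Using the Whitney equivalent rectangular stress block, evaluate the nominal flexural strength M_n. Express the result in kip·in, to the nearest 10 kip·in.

M_n ≈ 7880 kip·in

T = A_s f_y = 3.33 × 75 = 249.75 kips.
a = T/(0.85 f'_c b) = 249.75/(0.85 × 7.2 × 13.2) = 3.092 in.
M_n = T(d − a/2) = 249.75 × (33.1 − 1.546) = 7880.6 kip·in.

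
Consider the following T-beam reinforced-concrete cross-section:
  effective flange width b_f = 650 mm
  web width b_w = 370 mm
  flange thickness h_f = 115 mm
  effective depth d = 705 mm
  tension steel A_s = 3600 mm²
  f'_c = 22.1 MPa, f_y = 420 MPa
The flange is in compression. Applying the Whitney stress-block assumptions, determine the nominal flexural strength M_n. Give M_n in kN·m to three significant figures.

M_n ≈ 972 kN·m

Tension: T = A_s f_y = 3600 × 420 = 1512000 N.
Try a within the flange: a = T/(0.85 f'_c b_f) = 1512000/(0.85 × 22.1 × 650) = 123.83 mm.
a = 123.83 > h_f = 115 mm: the block extends into the web. Split into flange-overhang and web parts.
C_f = 0.85 f'_c (b_f − b_w) h_f = 0.85 × 22.1 × (650 − 370) × 115 = 604877 N.
Remaining web compression depth: a_w = (T − C_f)/(0.85 f'_c b_w) = (1512000 − 604877)/(0.85 × 22.1 × 370) = 130.51 mm.
M_n = C_f(d − h_f/2) + (T − C_f)(d − a_w/2) = 604877 × (705 − 57.5) + 907123 × (705 − 65.255) = 391.66 + 580.33 = 971.99 × 10⁶ N·mm.
M_n = 971.99 kN·m.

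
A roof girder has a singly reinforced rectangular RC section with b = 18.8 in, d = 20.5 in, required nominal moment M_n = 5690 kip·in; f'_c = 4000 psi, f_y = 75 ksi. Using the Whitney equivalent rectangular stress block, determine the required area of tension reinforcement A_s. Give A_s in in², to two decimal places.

A_s ≈ 4.21 in²

From M_n = 0.85 f'_c a b (d − a/2):
a = d − √(d² − 2M_n/(0.85 f'_c b)) = 20.5 − √(20.5² − 2 × 5690/(0.85 × 4 × 18.8)) = 4.937 in.
A_s = 0.85 f'_c a b / f_y = 0.85 × 4 × 4.937 × 18.8 / 75 = 4.208 in².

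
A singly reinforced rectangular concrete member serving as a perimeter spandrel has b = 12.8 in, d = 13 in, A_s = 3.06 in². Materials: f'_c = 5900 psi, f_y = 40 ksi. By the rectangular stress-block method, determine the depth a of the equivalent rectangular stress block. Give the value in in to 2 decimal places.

T = A_s f_y = 3.06 × 40 = 122.4 kips.
a = T/(0.85 f'_c b) = 122.4/(0.85 × 5.9 × 12.8) = 1.91 in.

a ≈ 1.91 in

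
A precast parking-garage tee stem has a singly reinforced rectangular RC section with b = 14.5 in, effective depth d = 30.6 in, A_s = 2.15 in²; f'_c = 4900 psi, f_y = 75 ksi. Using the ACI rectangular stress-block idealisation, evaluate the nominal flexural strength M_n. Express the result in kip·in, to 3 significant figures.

T = A_s f_y = 2.15 × 75 = 161.25 kips.
a = T/(0.85 f'_c b) = 161.25/(0.85 × 4.9 × 14.5) = 2.670 in.
M_n = T(d − a/2) = 161.25 × (30.6 − 1.335) = 4719.0 kip·in.

M_n ≈ 4720 kip·in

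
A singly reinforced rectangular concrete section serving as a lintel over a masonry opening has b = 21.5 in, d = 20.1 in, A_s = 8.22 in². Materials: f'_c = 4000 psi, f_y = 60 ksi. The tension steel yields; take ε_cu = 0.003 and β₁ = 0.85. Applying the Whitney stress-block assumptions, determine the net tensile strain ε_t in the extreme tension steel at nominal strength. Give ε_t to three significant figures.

a = A_s f_y/(0.85 f'_c b) = 6.747 in.
β₁ = 0.85, so c = a/β₁ = 6.747/0.85 = 7.938 in.
From the linear strain diagram with ε_cu = 0.003: ε_t = 0.003 (d − c)/c = 0.003 × (20.1 − 7.938)/7.938 = 0.00460.
ε_t is between 0.004 and 0.005 — transition zone.

ε_t ≈ 0.00460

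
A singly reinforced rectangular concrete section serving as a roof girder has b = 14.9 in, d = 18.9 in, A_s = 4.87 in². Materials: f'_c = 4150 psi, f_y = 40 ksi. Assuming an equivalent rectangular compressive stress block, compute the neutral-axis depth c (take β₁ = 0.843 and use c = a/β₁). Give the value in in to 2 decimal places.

T = A_s f_y = 4.87 × 40 = 194.8 kips.
a = T/(0.85 f'_c b) = 194.8/(0.85 × 4.15 × 14.9) = 3.7063 in.
With β₁ = 0.843, c = a/β₁ = 3.7063/0.843 = 4.40 in.

c ≈ 4.40 in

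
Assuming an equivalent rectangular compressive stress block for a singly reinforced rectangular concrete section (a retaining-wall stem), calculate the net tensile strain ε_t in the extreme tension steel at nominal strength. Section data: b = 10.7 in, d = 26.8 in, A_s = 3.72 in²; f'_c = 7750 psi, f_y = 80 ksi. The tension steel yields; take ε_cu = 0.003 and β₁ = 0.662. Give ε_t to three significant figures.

ε_t ≈ 0.00961

a = A_s f_y/(0.85 f'_c b) = 4.222 in.
β₁ = 0.662, so c = a/β₁ = 4.222/0.662 = 6.378 in.
From the linear strain diagram with ε_cu = 0.003: ε_t = 0.003 (d − c)/c = 0.003 × (26.8 − 6.378)/6.378 = 0.00961.
Since ε_t ≥ 0.005, the section is tension-controlled.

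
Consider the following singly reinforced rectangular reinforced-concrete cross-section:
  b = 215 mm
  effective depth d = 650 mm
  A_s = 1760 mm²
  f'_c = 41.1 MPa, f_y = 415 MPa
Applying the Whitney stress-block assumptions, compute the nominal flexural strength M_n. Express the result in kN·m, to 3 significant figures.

T = A_s f_y = 1760 × 415 = 730400 N = 730.4 kN.
From C = T: a = T/(0.85 f'_c b) = 730400/(0.85 × 41.1 × 215) = 97.24 mm.
M_n = T(d − a/2) = 730.4 kN × (650 − 48.62) mm = 439.25 kN·m.

M_n ≈ 439 kN·m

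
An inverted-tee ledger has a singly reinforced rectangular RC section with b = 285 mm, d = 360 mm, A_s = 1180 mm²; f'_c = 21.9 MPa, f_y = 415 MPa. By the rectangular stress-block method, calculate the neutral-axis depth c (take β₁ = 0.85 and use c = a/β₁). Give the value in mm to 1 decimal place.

T = A_s f_y = 1180 × 415 = 489700 N = 489.7 kN.
Setting C = 0.85 f'_c a b equal to T: a = 489700/(0.85 × 21.9 × 285) = 92.304 mm.
With β₁ = 0.85, c = a/β₁ = 92.304/0.85 = 108.6 mm.

c ≈ 108.6 mm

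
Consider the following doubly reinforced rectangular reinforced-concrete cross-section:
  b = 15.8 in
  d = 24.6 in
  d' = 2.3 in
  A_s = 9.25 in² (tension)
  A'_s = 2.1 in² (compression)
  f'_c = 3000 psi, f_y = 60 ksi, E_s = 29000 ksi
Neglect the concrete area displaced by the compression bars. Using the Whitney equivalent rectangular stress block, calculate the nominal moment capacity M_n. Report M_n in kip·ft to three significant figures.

M_n ≈ 923 kip·ft

Assume both steels yield.
a = (A_s − A'_s) f_y/(0.85 f'_c b) = (9.25 − 2.1) × 60/(0.85 × 3 × 15.8) = 10.648 in.
c = a/β₁ = 10.648/0.85 = 12.527 in; ε'_s = 0.003(c − d')/c = 0.0024 ≥ ε_y = 0.0021, so the compression steel yields.
M_n = (A_s − A'_s) f_y (d − a/2) + A'_s f_y (d − d') = 429 × (24.6 − 5.324) + 126 × (24.6 − 2.3) = 8269.4 + 2809.8 = 11079.2 kip·in = 11079.2/12 = 923.27 kip·ft.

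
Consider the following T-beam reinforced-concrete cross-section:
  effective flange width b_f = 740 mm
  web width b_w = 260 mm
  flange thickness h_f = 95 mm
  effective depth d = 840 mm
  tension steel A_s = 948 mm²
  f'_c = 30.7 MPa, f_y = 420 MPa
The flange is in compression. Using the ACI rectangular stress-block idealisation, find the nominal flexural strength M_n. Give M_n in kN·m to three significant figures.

M_n ≈ 330 kN·m

Tension: T = A_s f_y = 948 × 420 = 398160 N.
Try a within the flange: a = T/(0.85 f'_c b_f) = 398160/(0.85 × 30.7 × 740) = 20.62 mm.
Since a = 20.62 ≤ h_f = 95 mm, the stress block lies entirely in the flange; analyse as a rectangular beam of width b_f.
M_n = T(d − a/2) = 398160 × (840 − 10.31) = 330.35 × 10⁶ N·mm.
M_n = 330.35 kN·m.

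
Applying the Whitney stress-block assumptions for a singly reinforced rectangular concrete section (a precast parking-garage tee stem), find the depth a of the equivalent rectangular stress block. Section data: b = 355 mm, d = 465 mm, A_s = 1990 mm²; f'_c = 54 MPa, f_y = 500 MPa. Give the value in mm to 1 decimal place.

T = A_s f_y = 1990 × 500 = 995000 N = 995 kN.
Setting C = 0.85 f'_c a b equal to T: a = 995000/(0.85 × 54 × 355) = 61.1 mm.

a ≈ 61.1 mm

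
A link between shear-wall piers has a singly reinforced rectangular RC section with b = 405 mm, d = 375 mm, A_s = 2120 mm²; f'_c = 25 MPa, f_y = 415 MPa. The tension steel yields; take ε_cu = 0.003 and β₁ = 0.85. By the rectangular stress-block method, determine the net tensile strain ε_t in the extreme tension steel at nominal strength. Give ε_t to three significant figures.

ε_t ≈ 0.00635

a = A_s f_y/(0.85 f'_c b) = 102.23 mm.
β₁ = 0.85, so c = a/β₁ = 102.23/0.85 = 120.27 mm.
From the linear strain diagram with ε_cu = 0.003: ε_t = 0.003 (d − c)/c = 0.003 × (375 − 120.27)/120.27 = 0.00635.
Since ε_t ≥ 0.005, the section is tension-controlled.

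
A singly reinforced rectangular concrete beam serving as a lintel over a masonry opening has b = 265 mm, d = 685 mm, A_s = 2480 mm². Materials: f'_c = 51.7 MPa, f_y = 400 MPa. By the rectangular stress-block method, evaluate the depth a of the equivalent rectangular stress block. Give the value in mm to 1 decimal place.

T = A_s f_y = 2480 × 400 = 992000 N = 992 kN.
Setting C = 0.85 f'_c a b equal to T: a = 992000/(0.85 × 51.7 × 265) = 85.2 mm.

a ≈ 85.2 mm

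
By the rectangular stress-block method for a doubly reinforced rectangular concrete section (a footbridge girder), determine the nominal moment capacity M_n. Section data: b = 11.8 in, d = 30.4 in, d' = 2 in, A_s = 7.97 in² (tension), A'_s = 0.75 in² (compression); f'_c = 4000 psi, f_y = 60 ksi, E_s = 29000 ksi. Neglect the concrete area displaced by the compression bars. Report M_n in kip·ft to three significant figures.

M_n ≈ 1010 kip·ft

Assume both steels yield.
a = (A_s − A'_s) f_y/(0.85 f'_c b) = (7.97 − 0.75) × 60/(0.85 × 4 × 11.8) = 10.798 in.
c = a/β₁ = 10.798/0.85 = 12.704 in; ε'_s = 0.003(c − d')/c = 0.0025 ≥ ε_y = 0.0021, so the compression steel yields.
M_n = (A_s − A'_s) f_y (d − a/2) + A'_s f_y (d − d') = 433.2 × (30.4 − 5.399) + 45 × (30.4 − 2) = 10830.4 + 1278.0 = 12108.4 kip·in = 12108.4/12 = 1009.03 kip·ft.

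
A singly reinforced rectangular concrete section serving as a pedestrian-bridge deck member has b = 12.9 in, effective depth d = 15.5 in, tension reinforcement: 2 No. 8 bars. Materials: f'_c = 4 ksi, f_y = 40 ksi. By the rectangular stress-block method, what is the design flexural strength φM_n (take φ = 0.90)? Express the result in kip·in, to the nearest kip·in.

φM_n ≈ 841 kip·in

A_s = 2 × 0.79 = 1.58 in².
T = A_s f_y = 1.58 × 40 = 63.2 kips.
a = T/(0.85 f'_c b) = 63.2/(0.85 × 4 × 12.9) = 1.441 in.
M_n = T(d − a/2) = 63.2 × (15.5 − 0.7205) = 934.1 kip·in.
φM_n = 0.90 × 934.1 = 840.7 kip·in.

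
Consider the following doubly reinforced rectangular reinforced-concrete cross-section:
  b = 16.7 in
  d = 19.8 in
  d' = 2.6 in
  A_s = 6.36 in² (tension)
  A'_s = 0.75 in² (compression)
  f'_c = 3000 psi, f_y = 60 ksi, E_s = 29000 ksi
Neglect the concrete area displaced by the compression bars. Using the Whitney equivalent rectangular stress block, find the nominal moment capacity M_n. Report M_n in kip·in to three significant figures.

Assume both steels yield.
a = (A_s − A'_s) f_y/(0.85 f'_c b) = (6.36 − 0.75) × 60/(0.85 × 3 × 16.7) = 7.904 in.
c = a/β₁ = 7.904/0.85 = 9.299 in; ε'_s = 0.003(c − d')/c = 0.0022 ≥ ε_y = 0.0021, so the compression steel yields.
M_n = (A_s − A'_s) f_y (d − a/2) + A'_s f_y (d − d') = 336.6 × (19.8 − 3.952) + 45 × (19.8 − 2.6) = 5334.4 + 774.0 = 6108.4 kip·in.

M_n ≈ 6110 kip·in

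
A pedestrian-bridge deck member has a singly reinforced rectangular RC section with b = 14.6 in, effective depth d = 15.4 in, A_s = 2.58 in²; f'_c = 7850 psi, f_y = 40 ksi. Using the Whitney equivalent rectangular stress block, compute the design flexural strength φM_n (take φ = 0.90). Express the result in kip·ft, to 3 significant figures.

φM_n ≈ 115 kip·ft

T = A_s f_y = 2.58 × 40 = 103.2 kips.
a = T/(0.85 f'_c b) = 103.2/(0.85 × 7.85 × 14.6) = 1.059 in.
M_n = T(d − a/2) = 103.2 × (15.4 − 0.5295) = 1534.6 kip·in = 1534.6/12 = 127.88 kip·ft.
φM_n = 0.90 × 127.88 = 115.09 kip·ft.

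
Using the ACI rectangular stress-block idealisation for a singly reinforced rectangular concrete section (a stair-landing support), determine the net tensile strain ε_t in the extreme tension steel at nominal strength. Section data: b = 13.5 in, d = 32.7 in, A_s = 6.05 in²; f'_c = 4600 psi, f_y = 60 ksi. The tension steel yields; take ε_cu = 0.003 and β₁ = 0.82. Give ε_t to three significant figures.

ε_t ≈ 0.00870

a = A_s f_y/(0.85 f'_c b) = 6.877 in.
β₁ = 0.82, so c = a/β₁ = 6.877/0.82 = 8.387 in.
From the linear strain diagram with ε_cu = 0.003: ε_t = 0.003 (d − c)/c = 0.003 × (32.7 − 8.387)/8.387 = 0.00870.
Since ε_t ≥ 0.005, the section is tension-controlled.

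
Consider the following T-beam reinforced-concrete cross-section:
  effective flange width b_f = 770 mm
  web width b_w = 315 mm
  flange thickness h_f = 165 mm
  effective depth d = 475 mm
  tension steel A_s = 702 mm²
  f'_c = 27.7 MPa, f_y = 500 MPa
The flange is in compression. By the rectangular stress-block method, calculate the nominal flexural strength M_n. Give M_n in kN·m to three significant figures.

Tension: T = A_s f_y = 702 × 500 = 351000 N.
Try a within the flange: a = T/(0.85 f'_c b_f) = 351000/(0.85 × 27.7 × 770) = 19.36 mm.
Since a = 19.36 ≤ h_f = 165 mm, the stress block lies entirely in the flange; analyse as a rectangular beam of width b_f.
M_n = T(d − a/2) = 351000 × (475 − 9.68) = 163.33 × 10⁶ N·mm.
M_n = 163.33 kN·m.

M_n ≈ 163 kN·m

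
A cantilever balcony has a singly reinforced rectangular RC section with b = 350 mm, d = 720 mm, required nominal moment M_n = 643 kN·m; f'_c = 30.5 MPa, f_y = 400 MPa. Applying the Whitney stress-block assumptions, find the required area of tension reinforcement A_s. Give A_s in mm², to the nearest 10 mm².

With M_n = 0.85 f'_c a b (d − a/2), solve the quadratic for a:
a = d − √(d² − 2M_n/(0.85 f'_c b)) = 720 − √(720² − 2 × 643×10⁶/(0.85 × 30.5 × 350)) = 106.26 mm.
A_s = 0.85 f'_c a b / f_y = 0.85 × 30.5 × 106.26 × 350 / 400 = 2410.4 mm².

A_s ≈ 2410 mm²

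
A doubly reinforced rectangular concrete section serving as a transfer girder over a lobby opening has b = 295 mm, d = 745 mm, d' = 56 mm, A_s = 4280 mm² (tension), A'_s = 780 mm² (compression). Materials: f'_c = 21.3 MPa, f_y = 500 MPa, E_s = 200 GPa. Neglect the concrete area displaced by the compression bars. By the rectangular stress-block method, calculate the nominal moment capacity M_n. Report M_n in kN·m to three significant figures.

M_n ≈ 1290 kN·m

Assume both tension and compression steel yield.
Net tension couple steel: A_s − A'_s = 3500 mm².
a = (A_s − A'_s) f_y / (0.85 f'_c b) = 1750000/(0.85 × 21.3 × 295) = 327.66 mm.
c = a/β₁ = 327.66/0.85 = 385.48 mm; ε'_s = 0.003(c − d')/c = 0.0026 ≥ f_y/E_s = 0.0025, so compression steel does yield.
M_n = (A_s − A'_s) f_y (d − a/2) + A'_s f_y (d − d') = [1750000 × (745 − 163.83) + 390000 × (745 − 56)] × 10⁻⁶ = 1017.05 + 268.71 = 1285.76 kN·m.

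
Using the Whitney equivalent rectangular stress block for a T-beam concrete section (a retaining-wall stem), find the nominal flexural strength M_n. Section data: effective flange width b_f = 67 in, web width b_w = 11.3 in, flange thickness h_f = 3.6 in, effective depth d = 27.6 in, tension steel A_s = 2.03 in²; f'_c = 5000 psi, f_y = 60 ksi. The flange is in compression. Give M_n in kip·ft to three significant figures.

Tension: T = A_s f_y = 2.03 × 60 = 121.8 kips.
Try a within the flange: a = T/(0.85 f'_c b_f) = 121.8/(0.85 × 5 × 67) = 0.428 in.
Since a = 0.428 ≤ h_f = 3.6 in, the stress block lies entirely in the flange; analyse as a rectangular beam of width b_f.
M_n = T(d − a/2) = 121.8 × (27.6 − 0.214) = 3335.6 kip·in.
M_n = 3335.6/12 = 277.97 kip·ft.

M_n ≈ 278 kip·ft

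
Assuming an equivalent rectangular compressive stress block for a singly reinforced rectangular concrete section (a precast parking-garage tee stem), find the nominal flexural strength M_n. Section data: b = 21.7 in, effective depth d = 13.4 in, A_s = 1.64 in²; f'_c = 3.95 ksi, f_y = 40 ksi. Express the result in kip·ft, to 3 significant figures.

T = A_s f_y = 1.64 × 40 = 65.6 kips.
a = T/(0.85 f'_c b) = 65.6/(0.85 × 3.95 × 21.7) = 0.900 in.
M_n = T(d − a/2) = 65.6 × (13.4 − 0.45) = 849.5 kip·in = 849.5/12 = 70.79 kip·ft.

M_n ≈ 70.8 kip·ft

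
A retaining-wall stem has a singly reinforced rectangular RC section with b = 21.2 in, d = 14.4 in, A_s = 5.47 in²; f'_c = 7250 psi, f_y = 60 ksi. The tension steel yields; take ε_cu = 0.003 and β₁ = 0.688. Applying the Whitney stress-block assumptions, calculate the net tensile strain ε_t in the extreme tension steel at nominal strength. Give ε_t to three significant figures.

ε_t ≈ 0.00883

a = A_s f_y/(0.85 f'_c b) = 2.512 in.
β₁ = 0.688, so c = a/β₁ = 2.512/0.688 = 3.651 in.
From the linear strain diagram with ε_cu = 0.003: ε_t = 0.003 (d − c)/c = 0.003 × (14.4 − 3.651)/3.651 = 0.00883.
Since ε_t ≥ 0.005, the section is tension-controlled.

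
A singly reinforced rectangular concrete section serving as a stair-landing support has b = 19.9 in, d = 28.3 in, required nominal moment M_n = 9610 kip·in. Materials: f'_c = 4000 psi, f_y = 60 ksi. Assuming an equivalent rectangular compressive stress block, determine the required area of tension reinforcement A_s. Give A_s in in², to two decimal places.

From M_n = 0.85 f'_c a b (d − a/2):
a = d − √(d² − 2M_n/(0.85 f'_c b)) = 28.3 − √(28.3² − 2 × 9610/(0.85 × 4 × 19.9)) = 5.566 in.
A_s = 0.85 f'_c a b / f_y = 0.85 × 4 × 5.566 × 19.9 / 60 = 6.277 in².

A_s ≈ 6.28 in²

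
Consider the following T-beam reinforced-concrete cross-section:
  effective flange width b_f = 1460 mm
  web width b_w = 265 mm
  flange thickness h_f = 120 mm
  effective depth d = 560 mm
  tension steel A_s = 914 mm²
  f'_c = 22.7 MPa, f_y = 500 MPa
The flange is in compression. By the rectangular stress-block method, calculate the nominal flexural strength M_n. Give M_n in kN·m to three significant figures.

Tension: T = A_s f_y = 914 × 500 = 457000 N.
Try a within the flange: a = T/(0.85 f'_c b_f) = 457000/(0.85 × 22.7 × 1460) = 16.22 mm.
Since a = 16.22 ≤ h_f = 120 mm, the stress block lies entirely in the flange; analyse as a rectangular beam of width b_f.
M_n = T(d − a/2) = 457000 × (560 − 8.11) = 252.21 × 10⁶ N·mm.
M_n = 252.21 kN·m.

M_n ≈ 252 kN·m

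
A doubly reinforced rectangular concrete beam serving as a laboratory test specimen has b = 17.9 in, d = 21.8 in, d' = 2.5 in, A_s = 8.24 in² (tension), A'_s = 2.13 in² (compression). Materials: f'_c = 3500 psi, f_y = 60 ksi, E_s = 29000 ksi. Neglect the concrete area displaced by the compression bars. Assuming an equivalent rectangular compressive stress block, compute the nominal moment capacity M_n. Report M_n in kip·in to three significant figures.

M_n ≈ 9200 kip·in

Assume both steels yield.
a = (A_s − A'_s) f_y/(0.85 f'_c b) = (8.24 − 2.13) × 60/(0.85 × 3.5 × 17.9) = 6.884 in.
c = a/β₁ = 6.884/0.85 = 8.099 in; ε'_s = 0.003(c − d')/c = 0.0021 ≥ ε_y = 0.0021, so the compression steel yields.
M_n = (A_s − A'_s) f_y (d − a/2) + A'_s f_y (d − d') = 366.6 × (21.8 − 3.442) + 127.8 × (21.8 − 2.5) = 6730.0 + 2466.5 = 9196.5 kip·in.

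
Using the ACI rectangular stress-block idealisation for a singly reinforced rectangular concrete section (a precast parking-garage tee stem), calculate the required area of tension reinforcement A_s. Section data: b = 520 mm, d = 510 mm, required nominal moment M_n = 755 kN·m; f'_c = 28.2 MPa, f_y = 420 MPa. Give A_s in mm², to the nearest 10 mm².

A_s ≈ 4070 mm²

With M_n = 0.85 f'_c a b (d − a/2), solve the quadratic for a:
a = d − √(d² − 2M_n/(0.85 f'_c b)) = 510 − √(510² − 2 × 755×10⁶/(0.85 × 28.2 × 520)) = 137.23 mm.
A_s = 0.85 f'_c a b / f_y = 0.85 × 28.2 × 137.23 × 520 / 420 = 4072.6 mm².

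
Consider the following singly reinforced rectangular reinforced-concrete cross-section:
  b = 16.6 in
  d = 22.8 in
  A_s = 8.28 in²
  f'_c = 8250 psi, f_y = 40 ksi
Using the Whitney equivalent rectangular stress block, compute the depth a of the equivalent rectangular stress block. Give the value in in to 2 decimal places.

a ≈ 2.85 in

T = A_s f_y = 8.28 × 40 = 331.2 kips.
a = T/(0.85 f'_c b) = 331.2/(0.85 × 8.25 × 16.6) = 2.85 in.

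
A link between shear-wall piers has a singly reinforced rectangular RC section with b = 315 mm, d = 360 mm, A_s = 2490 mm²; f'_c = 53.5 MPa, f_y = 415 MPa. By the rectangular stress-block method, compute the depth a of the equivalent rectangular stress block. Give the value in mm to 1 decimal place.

T = A_s f_y = 2490 × 415 = 1033350 N = 1033.35 kN.
Setting C = 0.85 f'_c a b equal to T: a = 1033350/(0.85 × 53.5 × 315) = 72.1 mm.

a ≈ 72.1 mm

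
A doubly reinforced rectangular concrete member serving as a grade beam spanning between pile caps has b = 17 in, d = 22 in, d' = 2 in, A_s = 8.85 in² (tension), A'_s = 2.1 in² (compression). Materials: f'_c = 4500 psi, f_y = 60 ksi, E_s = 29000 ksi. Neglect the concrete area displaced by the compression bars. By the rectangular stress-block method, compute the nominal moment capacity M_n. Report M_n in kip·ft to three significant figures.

Assume both steels yield.
a = (A_s − A'_s) f_y/(0.85 f'_c b) = (8.85 − 2.1) × 60/(0.85 × 4.5 × 17) = 6.228 in.
c = a/β₁ = 6.228/0.825 = 7.549 in; ε'_s = 0.003(c − d')/c = 0.0022 ≥ ε_y = 0.0021, so the compression steel yields.
M_n = (A_s − A'_s) f_y (d − a/2) + A'_s f_y (d − d') = 405 × (22 − 3.114) + 126 × (22 − 2) = 7648.8 + 2520.0 = 10168.8 kip·in = 10168.8/12 = 847.40 kip·ft.

M_n ≈ 847 kip·ft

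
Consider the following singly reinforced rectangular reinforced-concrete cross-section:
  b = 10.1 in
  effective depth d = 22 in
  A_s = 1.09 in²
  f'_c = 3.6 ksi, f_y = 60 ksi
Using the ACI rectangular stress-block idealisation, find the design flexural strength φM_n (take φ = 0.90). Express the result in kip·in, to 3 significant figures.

T = A_s f_y = 1.09 × 60 = 65.4 kips.
a = T/(0.85 f'_c b) = 65.4/(0.85 × 3.6 × 10.1) = 2.116 in.
M_n = T(d − a/2) = 65.4 × (22 − 1.058) = 1369.6 kip·in.
φM_n = 0.90 × 1369.6 = 1232.6 kip·in.

φM_n ≈ 1230 kip·in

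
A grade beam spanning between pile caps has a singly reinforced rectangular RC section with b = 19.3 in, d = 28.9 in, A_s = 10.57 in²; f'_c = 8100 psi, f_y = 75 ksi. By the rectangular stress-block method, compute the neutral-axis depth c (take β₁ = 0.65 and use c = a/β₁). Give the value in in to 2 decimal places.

T = A_s f_y = 10.57 × 75 = 792.75 kips.
a = T/(0.85 f'_c b) = 792.75/(0.85 × 8.1 × 19.3) = 5.9659 in.
With β₁ = 0.65, c = a/β₁ = 5.9659/0.65 = 9.18 in.

c ≈ 9.18 in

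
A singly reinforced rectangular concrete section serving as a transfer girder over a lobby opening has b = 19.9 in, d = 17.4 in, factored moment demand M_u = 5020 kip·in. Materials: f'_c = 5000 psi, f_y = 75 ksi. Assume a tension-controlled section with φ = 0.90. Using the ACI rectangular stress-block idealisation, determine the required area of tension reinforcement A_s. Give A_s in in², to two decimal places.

M_n = M_u/φ = 5020/0.90 = 5577.78 kip·in.
From M_n = 0.85 f'_c a b (d − a/2):
a = d − √(d² − 2M_n/(0.85 f'_c b)) = 17.4 − √(17.4² − 2 × 5577.78/(0.85 × 5 × 19.9)) = 4.329 in.
A_s = 0.85 f'_c a b / f_y = 0.85 × 5 × 4.329 × 19.9 / 75 = 4.882 in².

A_s ≈ 4.88 in²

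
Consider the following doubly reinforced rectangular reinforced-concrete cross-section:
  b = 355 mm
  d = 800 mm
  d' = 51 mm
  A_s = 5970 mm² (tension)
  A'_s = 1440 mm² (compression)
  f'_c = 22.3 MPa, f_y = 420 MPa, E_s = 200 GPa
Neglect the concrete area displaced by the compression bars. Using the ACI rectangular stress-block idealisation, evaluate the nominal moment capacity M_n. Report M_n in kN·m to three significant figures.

M_n ≈ 1710 kN·m

Assume both tension and compression steel yield.
Net tension couple steel: A_s − A'_s = 4530 mm².
a = (A_s − A'_s) f_y / (0.85 f'_c b) = 1902600/(0.85 × 22.3 × 355) = 282.75 mm.
c = a/β₁ = 282.75/0.85 = 332.65 mm; ε'_s = 0.003(c − d')/c = 0.0025 ≥ f_y/E_s = 0.0021, so compression steel does yield.
M_n = (A_s − A'_s) f_y (d − a/2) + A'_s f_y (d − d') = [1902600 × (800 − 141.375) + 604800 × (800 − 51)] × 10⁻⁶ = 1253.10 + 453.00 = 1706.10 kN·m.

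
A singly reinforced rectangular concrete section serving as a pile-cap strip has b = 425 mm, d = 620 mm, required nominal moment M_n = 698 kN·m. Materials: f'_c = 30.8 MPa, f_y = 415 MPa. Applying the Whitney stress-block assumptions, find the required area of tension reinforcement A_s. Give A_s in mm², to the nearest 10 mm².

A_s ≈ 2980 mm²

With M_n = 0.85 f'_c a b (d − a/2), solve the quadratic for a:
a = d − √(d² − 2M_n/(0.85 f'_c b)) = 620 − √(620² − 2 × 698×10⁶/(0.85 × 30.8 × 425)) = 111.14 mm.
A_s = 0.85 f'_c a b / f_y = 0.85 × 30.8 × 111.14 × 425 / 415 = 2979.8 mm².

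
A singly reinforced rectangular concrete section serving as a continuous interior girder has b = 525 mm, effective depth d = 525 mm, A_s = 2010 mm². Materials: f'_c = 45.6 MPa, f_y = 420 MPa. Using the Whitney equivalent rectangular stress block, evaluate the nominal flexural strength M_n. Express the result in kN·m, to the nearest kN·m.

T = A_s f_y = 2010 × 420 = 844200 N = 844.2 kN.
From C = T: a = T/(0.85 f'_c b) = 844200/(0.85 × 45.6 × 525) = 41.49 mm.
M_n = T(d − a/2) = 844.2 kN × (525 − 20.745) mm = 425.69 kN·m.

M_n ≈ 426 kN·m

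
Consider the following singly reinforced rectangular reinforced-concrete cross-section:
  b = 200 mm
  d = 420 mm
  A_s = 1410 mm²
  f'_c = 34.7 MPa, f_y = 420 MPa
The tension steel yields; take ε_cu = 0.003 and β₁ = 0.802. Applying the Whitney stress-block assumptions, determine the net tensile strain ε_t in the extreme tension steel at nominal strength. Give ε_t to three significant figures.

a = A_s f_y/(0.85 f'_c b) = 100.39 mm.
β₁ = 0.802, so c = a/β₁ = 100.39/0.802 = 125.17 mm.
From the linear strain diagram with ε_cu = 0.003: ε_t = 0.003 (d − c)/c = 0.003 × (420 − 125.17)/125.17 = 0.00707.
Since ε_t ≥ 0.005, the section is tension-controlled.

ε_t ≈ 0.00707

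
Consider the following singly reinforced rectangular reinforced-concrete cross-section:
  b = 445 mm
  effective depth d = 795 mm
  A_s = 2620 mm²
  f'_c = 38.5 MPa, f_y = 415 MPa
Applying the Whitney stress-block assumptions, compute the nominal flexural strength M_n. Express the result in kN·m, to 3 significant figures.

M_n ≈ 824 kN·m

T = A_s f_y = 2620 × 415 = 1087300 N = 1087.3 kN.
From C = T: a = T/(0.85 f'_c b) = 1087300/(0.85 × 38.5 × 445) = 74.66 mm.
M_n = T(d − a/2) = 1087.3 kN × (795 − 37.33) mm = 823.81 kN·m.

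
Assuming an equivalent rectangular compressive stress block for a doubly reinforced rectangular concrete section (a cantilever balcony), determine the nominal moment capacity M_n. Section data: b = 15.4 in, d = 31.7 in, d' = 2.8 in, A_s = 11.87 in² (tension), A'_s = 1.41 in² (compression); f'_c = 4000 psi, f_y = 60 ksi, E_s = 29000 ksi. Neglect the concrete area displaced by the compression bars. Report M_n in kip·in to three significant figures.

M_n ≈ 18600 kip·in

Assume both steels yield.
a = (A_s − A'_s) f_y/(0.85 f'_c b) = (11.87 − 1.41) × 60/(0.85 × 4 × 15.4) = 11.986 in.
c = a/β₁ = 11.986/0.85 = 14.101 in; ε'_s = 0.003(c − d')/c = 0.0024 ≥ ε_y = 0.0021, so the compression steel yields.
M_n = (A_s − A'_s) f_y (d − a/2) + A'_s f_y (d − d') = 627.6 × (31.7 − 5.993) + 84.6 × (31.7 − 2.8) = 16133.7 + 2444.9 = 18578.6 kip·in.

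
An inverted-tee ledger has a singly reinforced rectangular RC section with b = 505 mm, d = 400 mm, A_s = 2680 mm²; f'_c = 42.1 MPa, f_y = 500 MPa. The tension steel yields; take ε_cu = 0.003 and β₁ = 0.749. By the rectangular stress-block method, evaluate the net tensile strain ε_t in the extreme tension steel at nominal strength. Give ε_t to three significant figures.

ε_t ≈ 0.00912

a = A_s f_y/(0.85 f'_c b) = 74.15 mm.
β₁ = 0.749, so c = a/β₁ = 74.15/0.749 = 99.00 mm.
From the linear strain diagram with ε_cu = 0.003: ε_t = 0.003 (d − c)/c = 0.003 × (400 − 99.00)/99.00 = 0.00912.
Since ε_t ≥ 0.005, the section is tension-controlled.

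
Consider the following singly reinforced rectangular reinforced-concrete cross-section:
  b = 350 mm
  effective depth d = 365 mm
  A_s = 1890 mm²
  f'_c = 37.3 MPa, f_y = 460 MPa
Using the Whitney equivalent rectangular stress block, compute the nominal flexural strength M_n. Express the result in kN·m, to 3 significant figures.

T = A_s f_y = 1890 × 460 = 869400 N = 869.4 kN.
From C = T: a = T/(0.85 f'_c b) = 869400/(0.85 × 37.3 × 350) = 78.35 mm.
M_n = T(d − a/2) = 869.4 kN × (365 − 39.175) mm = 283.27 kN·m.

M_n ≈ 283 kN·m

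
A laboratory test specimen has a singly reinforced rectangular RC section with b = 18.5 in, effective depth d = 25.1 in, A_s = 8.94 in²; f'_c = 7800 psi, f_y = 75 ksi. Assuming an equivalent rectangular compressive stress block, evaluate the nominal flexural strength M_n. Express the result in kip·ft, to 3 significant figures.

T = A_s f_y = 8.94 × 75 = 670.5 kips.
a = T/(0.85 f'_c b) = 670.5/(0.85 × 7.8 × 18.5) = 5.467 in.
M_n = T(d − a/2) = 670.5 × (25.1 − 2.7335) = 14996.7 kip·in = 14996.7/12 = 1249.73 kip·ft.

M_n ≈ 1250 kip·ft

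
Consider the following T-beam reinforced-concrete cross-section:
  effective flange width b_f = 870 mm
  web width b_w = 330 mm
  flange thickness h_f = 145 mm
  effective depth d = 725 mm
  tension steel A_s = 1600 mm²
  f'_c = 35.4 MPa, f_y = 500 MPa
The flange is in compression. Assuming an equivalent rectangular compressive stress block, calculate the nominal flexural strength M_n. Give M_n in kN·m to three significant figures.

M_n ≈ 568 kN·m

Tension: T = A_s f_y = 1600 × 500 = 800000 N.
Try a within the flange: a = T/(0.85 f'_c b_f) = 800000/(0.85 × 35.4 × 870) = 30.56 mm.
Since a = 30.56 ≤ h_f = 145 mm, the stress block lies entirely in the flange; analyse as a rectangular beam of width b_f.
M_n = T(d − a/2) = 800000 × (725 − 15.28) = 567.78 × 10⁶ N·mm.
M_n = 567.78 kN·m.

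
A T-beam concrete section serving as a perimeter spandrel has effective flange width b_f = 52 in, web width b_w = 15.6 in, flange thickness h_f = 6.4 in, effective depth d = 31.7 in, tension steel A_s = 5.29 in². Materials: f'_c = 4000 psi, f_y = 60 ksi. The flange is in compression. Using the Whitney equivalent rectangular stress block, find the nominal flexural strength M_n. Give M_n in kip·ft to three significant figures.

M_n ≈ 815 kip·ft

Tension: T = A_s f_y = 5.29 × 60 = 317.4 kips.
Try a within the flange: a = T/(0.85 f'_c b_f) = 317.4/(0.85 × 4 × 52) = 1.795 in.
Since a = 1.795 ≤ h_f = 6.4 in, the stress block lies entirely in the flange; analyse as a rectangular beam of width b_f.
M_n = T(d − a/2) = 317.4 × (31.7 − 0.8975) = 9776.7 kip·in.
M_n = 9776.7/12 = 814.73 kip·ft.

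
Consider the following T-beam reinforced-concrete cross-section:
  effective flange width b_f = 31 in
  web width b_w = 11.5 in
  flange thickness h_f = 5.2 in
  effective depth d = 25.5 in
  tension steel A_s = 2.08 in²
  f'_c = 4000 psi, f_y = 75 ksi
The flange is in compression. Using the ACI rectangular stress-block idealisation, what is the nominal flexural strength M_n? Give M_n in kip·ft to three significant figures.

Tension: T = A_s f_y = 2.08 × 75 = 156 kips.
Try a within the flange: a = T/(0.85 f'_c b_f) = 156/(0.85 × 4 × 31) = 1.480 in.
Since a = 1.480 ≤ h_f = 5.2 in, the stress block lies entirely in the flange; analyse as a rectangular beam of width b_f.
M_n = T(d − a/2) = 156 × (25.5 − 0.74) = 3862.6 kip·in.
M_n = 3862.6/12 = 321.88 kip·ft.

M_n ≈ 322 kip·ft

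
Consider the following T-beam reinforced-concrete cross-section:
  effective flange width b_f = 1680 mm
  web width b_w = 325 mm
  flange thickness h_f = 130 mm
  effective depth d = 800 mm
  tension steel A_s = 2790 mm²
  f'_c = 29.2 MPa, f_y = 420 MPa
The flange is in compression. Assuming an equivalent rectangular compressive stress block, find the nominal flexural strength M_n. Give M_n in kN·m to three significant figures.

M_n ≈ 921 kN·m

Tension: T = A_s f_y = 2790 × 420 = 1171800 N.
Try a within the flange: a = T/(0.85 f'_c b_f) = 1171800/(0.85 × 29.2 × 1680) = 28.10 mm.
Since a = 28.10 ≤ h_f = 130 mm, the stress block lies entirely in the flange; analyse as a rectangular beam of width b_f.
M_n = T(d − a/2) = 1171800 × (800 − 14.05) = 920.98 × 10⁶ N·mm.
M_n = 920.98 kN·m.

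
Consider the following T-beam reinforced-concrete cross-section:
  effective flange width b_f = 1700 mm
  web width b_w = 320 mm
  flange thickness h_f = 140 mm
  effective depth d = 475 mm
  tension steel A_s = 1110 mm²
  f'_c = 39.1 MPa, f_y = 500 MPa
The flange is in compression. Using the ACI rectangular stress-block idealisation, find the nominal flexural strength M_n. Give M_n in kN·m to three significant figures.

Tension: T = A_s f_y = 1110 × 500 = 555000 N.
Try a within the flange: a = T/(0.85 f'_c b_f) = 555000/(0.85 × 39.1 × 1700) = 9.82 mm.
Since a = 9.82 ≤ h_f = 140 mm, the stress block lies entirely in the flange; analyse as a rectangular beam of width b_f.
M_n = T(d − a/2) = 555000 × (475 − 4.91) = 260.90 × 10⁶ N·mm.
M_n = 260.90 kN·m.

M_n ≈ 261 kN·m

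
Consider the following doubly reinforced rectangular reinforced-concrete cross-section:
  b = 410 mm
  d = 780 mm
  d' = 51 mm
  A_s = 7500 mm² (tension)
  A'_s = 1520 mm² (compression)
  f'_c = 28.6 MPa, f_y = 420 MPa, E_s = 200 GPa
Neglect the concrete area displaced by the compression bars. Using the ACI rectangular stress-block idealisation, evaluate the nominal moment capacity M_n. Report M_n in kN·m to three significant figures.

M_n ≈ 2110 kN·m

Assume both tension and compression steel yield.
Net tension couple steel: A_s − A'_s = 5980 mm².
a = (A_s − A'_s) f_y / (0.85 f'_c b) = 2511600/(0.85 × 28.6 × 410) = 251.99 mm.
c = a/β₁ = 251.99/0.846 = 297.86 mm; ε'_s = 0.003(c − d')/c = 0.0025 ≥ f_y/E_s = 0.0021, so compression steel does yield.
M_n = (A_s − A'_s) f_y (d − a/2) + A'_s f_y (d − d') = [2511600 × (780 − 125.995) + 638400 × (780 − 51)] × 10⁻⁶ = 1642.60 + 465.39 = 2107.99 kN·m.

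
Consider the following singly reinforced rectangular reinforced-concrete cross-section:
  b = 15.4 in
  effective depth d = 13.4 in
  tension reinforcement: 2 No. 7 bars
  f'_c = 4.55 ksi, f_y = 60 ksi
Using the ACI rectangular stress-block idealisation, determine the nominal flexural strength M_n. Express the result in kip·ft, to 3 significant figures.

A_s = 2 × 0.6 = 1.2 in².
T = A_s f_y = 1.2 × 60 = 72 kips.
a = T/(0.85 f'_c b) = 72/(0.85 × 4.55 × 15.4) = 1.209 in.
M_n = T(d − a/2) = 72 × (13.4 − 0.6045) = 921.3 kip·in = 921.3/12 = 76.78 kip·ft.

M_n ≈ 76.8 kip·ft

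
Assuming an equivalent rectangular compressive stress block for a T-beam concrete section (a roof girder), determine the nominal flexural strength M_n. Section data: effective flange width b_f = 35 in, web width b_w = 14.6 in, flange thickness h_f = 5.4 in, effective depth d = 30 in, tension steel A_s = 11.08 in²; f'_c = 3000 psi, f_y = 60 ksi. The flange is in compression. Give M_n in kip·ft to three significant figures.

M_n ≈ 1430 kip·ft

Tension: T = A_s f_y = 11.08 × 60 = 664.8 kips.
Try a within the flange: a = T/(0.85 f'_c b_f) = 664.8/(0.85 × 3 × 35) = 7.449 in.
a = 7.449 > h_f = 5.4 in: the block extends into the web. Split into flange-overhang and web parts.
C_f = 0.85 f'_c (b_f − b_w) h_f = 0.85 × 3 × (35 − 14.6) × 5.4 = 280.9 kips.
Remaining web compression depth: a_w = (T − C_f)/(0.85 f'_c b_w) = (664.8 − 280.9)/(0.85 × 3 × 14.6) = 10.312 in.
M_n = C_f(d − h_f/2) + (T − C_f)(d − a_w/2) = 280.9 × (30 − 2.7) + 383.9 × (30 − 5.156) = 7668.6 + 9537.6 = 17206.2 kip·in.
M_n = 17206.2/12 = 1433.85 kip·ft.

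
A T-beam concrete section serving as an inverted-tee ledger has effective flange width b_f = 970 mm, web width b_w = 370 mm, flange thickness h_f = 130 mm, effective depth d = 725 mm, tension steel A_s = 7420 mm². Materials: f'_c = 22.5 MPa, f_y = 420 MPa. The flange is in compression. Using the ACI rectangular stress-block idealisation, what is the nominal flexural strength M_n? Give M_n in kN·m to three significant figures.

Tension: T = A_s f_y = 7420 × 420 = 3116400 N.
Try a within the flange: a = T/(0.85 f'_c b_f) = 3116400/(0.85 × 22.5 × 970) = 167.99 mm.
a = 167.99 > h_f = 130 mm: the block extends into the web. Split into flange-overhang and web parts.
C_f = 0.85 f'_c (b_f − b_w) h_f = 0.85 × 22.5 × (970 − 370) × 130 = 1491750 N.
Remaining web compression depth: a_w = (T − C_f)/(0.85 f'_c b_w) = (3116400 − 1491750)/(0.85 × 22.5 × 370) = 229.59 mm.
M_n = C_f(d − h_f/2) + (T − C_f)(d − a_w/2) = 1491750 × (725 − 65) + 1624650 × (725 − 114.795) = 984.56 + 991.37 = 1975.93 × 10⁶ N·mm.
M_n = 1975.93 kN·m.

M_n ≈ 1980 kN·m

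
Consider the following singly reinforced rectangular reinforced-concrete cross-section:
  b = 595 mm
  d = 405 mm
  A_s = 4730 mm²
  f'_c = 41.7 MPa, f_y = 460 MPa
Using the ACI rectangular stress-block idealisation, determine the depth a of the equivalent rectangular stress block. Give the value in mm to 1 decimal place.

a ≈ 103.2 mm

T = A_s f_y = 4730 × 460 = 2175800 N = 2175.8 kN.
Setting C = 0.85 f'_c a b equal to T: a = 2175800/(0.85 × 41.7 × 595) = 103.2 mm.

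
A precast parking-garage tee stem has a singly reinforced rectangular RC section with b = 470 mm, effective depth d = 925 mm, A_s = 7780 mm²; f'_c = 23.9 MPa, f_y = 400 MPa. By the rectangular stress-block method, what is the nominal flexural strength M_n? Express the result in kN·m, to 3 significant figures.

M_n ≈ 2370 kN·m

T = A_s f_y = 7780 × 400 = 3112000 N = 3112 kN.
From C = T: a = T/(0.85 f'_c b) = 3112000/(0.85 × 23.9 × 470) = 325.93 mm.
M_n = T(d − a/2) = 3112 kN × (925 − 162.965) mm = 2371.45 kN·m.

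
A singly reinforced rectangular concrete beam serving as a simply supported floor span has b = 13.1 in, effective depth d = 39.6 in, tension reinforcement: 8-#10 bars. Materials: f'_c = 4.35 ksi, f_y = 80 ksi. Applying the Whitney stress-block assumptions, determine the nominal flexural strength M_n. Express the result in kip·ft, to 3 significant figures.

A_s = 8 × 1.27 = 10.16 in².
T = A_s f_y = 10.16 × 80 = 812.8 kips.
a = T/(0.85 f'_c b) = 812.8/(0.85 × 4.35 × 13.1) = 16.780 in.
M_n = T(d − a/2) = 812.8 × (39.6 − 8.39) = 25367.5 kip·in = 25367.5/12 = 2113.96 kip·ft.

M_n ≈ 2110 kip·ft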